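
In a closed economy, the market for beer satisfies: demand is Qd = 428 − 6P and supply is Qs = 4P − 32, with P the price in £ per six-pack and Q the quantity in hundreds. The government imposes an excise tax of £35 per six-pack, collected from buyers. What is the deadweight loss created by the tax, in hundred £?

Deadweight loss = £1470 hundred.

Before the tax: set 428 − 6P = 4P − 32 → P* = £46, Q* = 152.
With the tax collected from buyers, demand (in seller-price terms) shifts: Qd = 428 − 6(P + 35).
Solving gives Q = 68 with buyers paying £60 and suppliers receiving £25 (the £35 wedge).
Quantity falls by |ΔQ| = |152 − 68| = 84.
DWL = ½ · t · |ΔQ| = ½ · 35 · 84 = £1470.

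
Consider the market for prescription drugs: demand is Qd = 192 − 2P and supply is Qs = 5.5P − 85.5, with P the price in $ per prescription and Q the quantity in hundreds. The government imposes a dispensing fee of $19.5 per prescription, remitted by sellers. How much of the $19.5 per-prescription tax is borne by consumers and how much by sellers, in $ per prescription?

Without the tax, 192 − 2P = 5.5P − 85.5 gives 7.5P = 277.5, so P* = $37 and Q* = 118.
With the tax collected from sellers, supply shifts: Qs = 5.5(P − 19.5) − 85.5.
New equilibrium: consumers pay $51.3, sellers receive $31.8, Q = 89.4. (Wedge: Pb − Ps = 19.5.)
Burden on consumers: $14.3; on sellers: $5.2. (They sum to $19.5.)
The less price-elastic side of the market bears the larger share of a per-unit tax.

Consumers bear $14.3 per prescription; sellers bear $5.2 per prescription.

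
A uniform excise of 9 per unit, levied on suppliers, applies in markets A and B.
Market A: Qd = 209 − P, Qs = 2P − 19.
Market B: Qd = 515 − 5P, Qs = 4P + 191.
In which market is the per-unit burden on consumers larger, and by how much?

Market A, by 2.

Market A: pre-tax P* = 76, Q* = 133; post-tax Q = 127; per-unit burden on consumers = 6.
Market B: pre-tax P* = 36, Q* = 335; post-tax Q = 315; per-unit burden on consumers = 4.
Difference: 6 vs 4 → market A is larger by 2.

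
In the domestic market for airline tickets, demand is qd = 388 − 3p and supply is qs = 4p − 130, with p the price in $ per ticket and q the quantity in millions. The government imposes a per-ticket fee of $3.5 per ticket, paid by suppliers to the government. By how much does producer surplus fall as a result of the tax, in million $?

Producer surplus falls by $244.5 million.

Before the tax: set 388 − 3p = 4p − 130 → p* = $74, q* = 166.
With the tax collected from suppliers, supply shifts: qs = 4(p − 3.5) − 130.
Solving gives q = 160 with buyers paying $76 and suppliers receiving $72.5 (the $3.5 wedge).
ΔPS is the trapezoid between Q = 160 and Q = 166 of height $1.5: ½ · (166 + 160) · 1.5 = $244.5.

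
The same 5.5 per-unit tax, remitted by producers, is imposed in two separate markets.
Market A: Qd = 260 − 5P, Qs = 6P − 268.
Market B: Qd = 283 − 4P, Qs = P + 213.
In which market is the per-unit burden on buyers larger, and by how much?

Market A: pre-tax P* = 48, Q* = 20; post-tax Q = 5; per-unit burden on buyers = 3.
Market B: pre-tax P* = 14, Q* = 227; post-tax Q = 222.6; per-unit burden on buyers = 1.1.
Difference: 3 vs 1.1 → market A is larger by 1.9.

Market A, by 1.9.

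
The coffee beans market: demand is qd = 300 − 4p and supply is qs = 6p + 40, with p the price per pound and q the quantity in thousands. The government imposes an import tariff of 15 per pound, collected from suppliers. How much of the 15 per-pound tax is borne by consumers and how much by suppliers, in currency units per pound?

Before the tax: set 300 − 4p = 6p + 40 → p* = 26, q* = 196.
With the tax collected from suppliers, supply shifts: qs = 6(p − 15) + 40.
Solving gives q = 160 with consumers paying 35 and suppliers receiving 20 (the 15 wedge).
Burden on consumers: 9; on suppliers: 6. (They sum to 15.)
The less price-elastic side of the market bears the larger share of a per-unit tax.

Consumers bear 9 per pound; suppliers bear 6 per pound.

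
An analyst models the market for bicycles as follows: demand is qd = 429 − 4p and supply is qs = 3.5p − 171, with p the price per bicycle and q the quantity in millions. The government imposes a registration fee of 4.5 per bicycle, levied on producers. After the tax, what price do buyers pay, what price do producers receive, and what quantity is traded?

Buyers pay 82.1; producers receive 77.6; quantity = 100.6.

Without the tax, 429 − 4p = 3.5p − 171 gives 7.5p = 600, so p* = 80 and q* = 109.
With the tax collected from producers, supply shifts: qs = 3.5(p − 4.5) − 171.
New equilibrium: buyers pay 82.1, producers receive 77.6, q = 100.6. (Wedge: pb − ps = 4.5.)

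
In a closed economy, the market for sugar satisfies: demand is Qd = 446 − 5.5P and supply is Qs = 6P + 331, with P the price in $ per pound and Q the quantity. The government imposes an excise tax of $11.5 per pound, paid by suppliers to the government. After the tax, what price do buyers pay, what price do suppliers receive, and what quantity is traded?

Buyers pay $16; suppliers receive $4.5; quantity = 358.

Without the tax, 446 − 5.5P = 6P + 331 gives 11.5P = 115, so P* = $10 and Q* = 391.
With the tax collected from suppliers, supply shifts: Qs = 6(P − 11.5) + 331.
Solving gives Q = 358 with buyers paying $16 and suppliers receiving $4.5 (the $11.5 wedge).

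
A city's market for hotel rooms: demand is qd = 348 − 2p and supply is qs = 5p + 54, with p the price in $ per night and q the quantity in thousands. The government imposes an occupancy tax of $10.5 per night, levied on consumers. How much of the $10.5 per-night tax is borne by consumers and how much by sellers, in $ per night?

Consumers bear $7.5 per night; sellers bear $3 per night.

Before the tax: set 348 − 2p = 5p + 54 → p* = $42, q* = 264.
With the tax collected from consumers, demand (in seller-price terms) shifts: qd = 348 − 2(p + 10.5).
New equilibrium: consumers pay $49.5, sellers receive $39, q = 249. (Wedge: pb − ps = 10.5.)
Burden on consumers: $7.5; on sellers: $3. (They sum to $10.5.)
The less price-elastic side of the market bears the larger share of a per-unit tax.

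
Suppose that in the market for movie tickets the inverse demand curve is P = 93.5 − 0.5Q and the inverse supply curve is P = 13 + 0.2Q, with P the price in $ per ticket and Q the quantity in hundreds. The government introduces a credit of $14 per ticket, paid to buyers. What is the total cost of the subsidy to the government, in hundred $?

Government outlay = $1890 hundred.

Rewrite in direct form: Qd = 187 − 2P and Qs = 5P − 65.
Without the subsidy, 187 − 2P = 5P − 65 gives 7P = 252, so P* = $36 and Q* = 115.
With a per-unit subsidy paid to buyers, each effectively pays P − 14, so demand becomes Qd = 187 − 2(P − 14).
New equilibrium: buyers pay $26, sellers receive $40, Q = 135. (Wedge: Pb − Ps = −14.)
Outlay = t · Q = 14 · 135 = $1890.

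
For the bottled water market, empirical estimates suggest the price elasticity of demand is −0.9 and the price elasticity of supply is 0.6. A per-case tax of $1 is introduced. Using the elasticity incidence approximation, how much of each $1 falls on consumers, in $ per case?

Consumers bear ≈ $0.4 per case.

Incidence ratio: consumers' share ≈ εs / (εs + |εd|) = 0.6 / (0.6 + 0.9) = 0.4.
So consumers bear ≈ 0.4 × $1 = $0.4; sellers bear $0.6.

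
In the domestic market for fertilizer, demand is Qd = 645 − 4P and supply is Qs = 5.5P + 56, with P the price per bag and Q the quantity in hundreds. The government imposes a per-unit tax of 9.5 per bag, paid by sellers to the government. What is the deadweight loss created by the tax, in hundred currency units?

Deadweight loss = 104.5 hundred.

Before the tax: set 645 − 4P = 5.5P + 56 → P* = 62, Q* = 397.
With the tax collected from sellers, supply shifts: Qs = 5.5(P − 9.5) + 56.
Solving gives Q = 375 with consumers paying 67.5 and sellers receiving 58 (the 9.5 wedge).
Quantity falls by |ΔQ| = |397 − 375| = 22.
DWL = ½ · t · |ΔQ| = ½ · 9.5 · 22 = 104.5.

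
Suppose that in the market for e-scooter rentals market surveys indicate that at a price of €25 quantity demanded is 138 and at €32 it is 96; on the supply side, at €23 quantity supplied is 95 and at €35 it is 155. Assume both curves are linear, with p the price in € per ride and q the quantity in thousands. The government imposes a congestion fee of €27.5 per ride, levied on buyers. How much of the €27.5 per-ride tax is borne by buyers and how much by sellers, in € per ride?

Buyers bear €12.5 per ride; sellers bear €15 per ride.

Demand slope: (96 − 138)/(32 − 25) = -6, so qd = 288 − 6p.
Supply slope: (155 − 95)/(35 − 23) = 5, so qs = 5p − 20.
Without the tax, 288 − 6p = 5p − 20 gives 11p = 308, so p* = €28 and q* = 120.
With the tax collected from buyers, demand (in seller-price terms) shifts: qd = 288 − 6(p + 27.5).
Solving gives q = 45 with buyers paying €40.5 and sellers receiving €13 (the €27.5 wedge).
Burden on buyers: €12.5; on sellers: €15. (They sum to €27.5.)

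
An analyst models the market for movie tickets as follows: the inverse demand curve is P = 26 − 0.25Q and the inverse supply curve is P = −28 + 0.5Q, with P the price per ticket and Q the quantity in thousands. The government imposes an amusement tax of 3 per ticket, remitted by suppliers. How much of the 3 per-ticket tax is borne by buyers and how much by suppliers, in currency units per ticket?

Buyers bear 1 per ticket; suppliers bear 2 per ticket.

Inverting to Q(P) form: Qd = 104 − 4P; Qs = 2P + 56.
Before the tax: set 104 − 4P = 2P + 56 → P* = 8, Q* = 72.
With the tax collected from suppliers, supply shifts: Qs = 2(P − 3) + 56.
Solving gives Q = 68 with buyers paying 9 and suppliers receiving 6 (the 3 wedge).
Burden on buyers: 1; on suppliers: 2. (They sum to 3.)
The less price-elastic side of the market bears the larger share of a per-unit tax.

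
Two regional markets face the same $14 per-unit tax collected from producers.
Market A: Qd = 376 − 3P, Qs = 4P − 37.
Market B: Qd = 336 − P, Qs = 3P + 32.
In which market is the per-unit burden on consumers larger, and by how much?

Market B, by $2.5.

Market A: pre-tax P* = $59, Q* = 199; post-tax Q = 175; per-unit burden on consumers = $8.
Market B: pre-tax P* = $76, Q* = 260; post-tax Q = 249.5; per-unit burden on consumers = $10.5.
Difference: $8 vs $10.5 → market B is larger by $2.5.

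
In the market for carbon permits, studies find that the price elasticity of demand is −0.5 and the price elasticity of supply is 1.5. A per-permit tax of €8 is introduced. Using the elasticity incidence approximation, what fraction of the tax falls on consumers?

Incidence ratio: consumers' share ≈ εs / (εs + |εd|) = 1.5 / (1.5 + 0.5) = 0.75.
Supply is the more elastic side, so consumers bear the larger share.

Consumers' share ≈ 0.75.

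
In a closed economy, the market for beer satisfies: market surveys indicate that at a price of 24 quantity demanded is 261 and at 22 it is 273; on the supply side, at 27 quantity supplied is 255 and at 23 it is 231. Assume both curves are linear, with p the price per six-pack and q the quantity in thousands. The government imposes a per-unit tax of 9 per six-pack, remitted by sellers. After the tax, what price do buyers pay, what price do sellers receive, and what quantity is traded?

Demand slope: (273 − 261)/(22 − 24) = -6, so qd = 405 − 6p.
Supply slope: (231 − 255)/(23 − 27) = 6, so qs = 6p + 93.
Before the tax: set 405 − 6p = 6p + 93 → p* = 26, q* = 249.
With the tax collected from sellers, supply shifts: qs = 6(p − 9) + 93.
Solving gives q = 222 with buyers paying 30.5 and sellers receiving 21.5 (the 9 wedge).

Buyers pay 30.5; sellers receive 21.5; quantity = 222.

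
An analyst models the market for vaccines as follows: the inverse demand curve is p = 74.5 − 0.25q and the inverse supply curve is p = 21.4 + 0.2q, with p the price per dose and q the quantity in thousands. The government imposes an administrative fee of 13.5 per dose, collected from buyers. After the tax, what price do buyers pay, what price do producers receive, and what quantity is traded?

Buyers pay 52.5; producers receive 39; quantity = 88.

Inverting to q(p) form: qd = 298 − 4p; qs = 5p − 107.
Without the tax, 298 − 4p = 5p − 107 gives 9p = 405, so p* = 45 and q* = 118.
With the tax collected from buyers, demand (in seller-price terms) shifts: qd = 298 − 4(p + 13.5).
Solving gives q = 88 with buyers paying 52.5 and producers receiving 39 (the 13.5 wedge).
The less price-elastic side of the market bears the larger share of a per-unit tax.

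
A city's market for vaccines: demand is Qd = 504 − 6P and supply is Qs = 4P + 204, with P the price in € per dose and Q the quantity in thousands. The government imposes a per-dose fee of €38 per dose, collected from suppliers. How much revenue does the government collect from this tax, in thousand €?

Without the tax, 504 − 6P = 4P + 204 gives 10P = 300, so P* = €30 and Q* = 324.
With the tax collected from suppliers, supply shifts: Qs = 4(P − 38) + 204.
Solving gives Q = 232.8 with buyers paying €45.2 and suppliers receiving €7.2 (the €38 wedge).
Revenue = t · Q = 38 · 232.8 = €8846.4.

Tax revenue = €8846.4 thousand.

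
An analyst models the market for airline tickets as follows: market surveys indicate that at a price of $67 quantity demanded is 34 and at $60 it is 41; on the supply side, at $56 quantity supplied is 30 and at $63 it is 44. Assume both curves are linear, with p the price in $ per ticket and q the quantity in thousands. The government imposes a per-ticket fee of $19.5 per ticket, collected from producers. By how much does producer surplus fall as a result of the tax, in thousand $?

Producer surplus falls by $217.75 thousand.

Demand slope: (41 − 34)/(60 − 67) = -1, so qd = 101 − p.
Supply slope: (44 − 30)/(63 − 56) = 2, so qs = 2p − 82.
Before the tax: set 101 − p = 2p − 82 → p* = $61, q* = 40.
With the tax collected from producers, supply shifts: qs = 2(p − 19.5) − 82.
Solving gives q = 27 with buyers paying $74 and producers receiving $54.5 (the $19.5 wedge).
ΔPS is the trapezoid between Q = 27 and Q = 40 of height $6.5: ½ · (40 + 27) · 6.5 = $217.75.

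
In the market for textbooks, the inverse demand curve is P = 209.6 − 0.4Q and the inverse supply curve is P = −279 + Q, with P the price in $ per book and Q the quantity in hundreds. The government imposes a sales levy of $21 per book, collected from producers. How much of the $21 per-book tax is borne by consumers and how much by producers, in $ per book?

Consumers bear $6 per book; producers bear $15 per book.

Rewrite in direct form: Qd = 524 − 2.5P and Qs = P + 279.
Without the tax, 524 − 2.5P = P + 279 gives 3.5P = 245, so P* = $70 and Q* = 349.
With the tax collected from producers, supply shifts: Qs = (P − 21) + 279.
New equilibrium: consumers pay $76, producers receive $55, Q = 334. (Wedge: Pb − Ps = 21.)
Burden on consumers: $6; on producers: $15. (They sum to $21.)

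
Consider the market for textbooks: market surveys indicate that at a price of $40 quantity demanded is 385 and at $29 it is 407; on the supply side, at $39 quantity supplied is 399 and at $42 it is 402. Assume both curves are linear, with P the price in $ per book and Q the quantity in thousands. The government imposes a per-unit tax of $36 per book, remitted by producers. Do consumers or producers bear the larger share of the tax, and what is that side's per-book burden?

Producers bear the larger share: $24 per book.

Demand slope: (407 − 385)/(29 − 40) = -2, so Qd = 465 − 2P.
Supply slope: (402 − 399)/(42 − 39) = 1, so Qs = P + 360.
Without the tax, 465 − 2P = P + 360 gives 3P = 105, so P* = $35 and Q* = 395.
With the tax collected from producers, supply shifts: Qs = (P − 36) + 360.
Solving gives Q = 371 with consumers paying $47 and producers receiving $11 (the $36 wedge).
Per-book burden: consumers $12, producers $24.
Producers take the larger share because supply is less price-elastic here (demand slope 2 vs supply slope 1).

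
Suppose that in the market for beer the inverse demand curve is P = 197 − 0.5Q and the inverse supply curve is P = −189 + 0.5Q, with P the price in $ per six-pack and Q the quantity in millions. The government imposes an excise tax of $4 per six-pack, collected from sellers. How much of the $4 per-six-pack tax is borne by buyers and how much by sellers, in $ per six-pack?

Rewrite in direct form: Qd = 394 − 2P and Qs = 2P + 378.
Before the tax: set 394 − 2P = 2P + 378 → P* = $4, Q* = 386.
With the tax collected from sellers, supply shifts: Qs = 2(P − 4) + 378.
New equilibrium: buyers pay $6, sellers receive $2, Q = 382. (Wedge: Pb − Ps = 4.)
Burden on buyers: $2; on sellers: $2. (They sum to $4.)
The less price-elastic side of the market bears the larger share of a per-unit tax.

Buyers bear $2 per six-pack; sellers bear $2 per six-pack.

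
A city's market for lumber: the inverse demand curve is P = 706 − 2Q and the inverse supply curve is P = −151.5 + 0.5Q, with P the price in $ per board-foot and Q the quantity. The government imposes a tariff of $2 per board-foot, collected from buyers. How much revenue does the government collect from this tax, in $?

Tax revenue = $684.4.

Rewrite in direct form: Qd = 353 − 0.5P and Qs = 2P + 303.
Before the tax: set 353 − 0.5P = 2P + 303 → P* = $20, Q* = 343.
With the tax collected from buyers, demand (in seller-price terms) shifts: Qd = 353 − 0.5(P + 2).
New equilibrium: buyers pay $21.6, suppliers receive $19.6, Q = 342.2. (Wedge: Pb − Ps = 2.)
Revenue = t · Q = 2 · 342.2 = $684.4.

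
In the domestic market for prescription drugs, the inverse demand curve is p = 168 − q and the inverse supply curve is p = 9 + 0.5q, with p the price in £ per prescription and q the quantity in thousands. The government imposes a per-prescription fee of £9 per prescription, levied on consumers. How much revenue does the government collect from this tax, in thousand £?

Inverting to q(p) form: qd = 168 − p; qs = 2p − 18.
Without the tax, 168 − p = 2p − 18 gives 3p = 186, so p* = £62 and q* = 106.
With the tax collected from consumers, demand (in seller-price terms) shifts: qd = 168 − (p + 9).
Solving gives q = 100 with consumers paying £68 and sellers receiving £59 (the £9 wedge).
Revenue = t · Q = 9 · 100 = £900.

Tax revenue = £900 thousand.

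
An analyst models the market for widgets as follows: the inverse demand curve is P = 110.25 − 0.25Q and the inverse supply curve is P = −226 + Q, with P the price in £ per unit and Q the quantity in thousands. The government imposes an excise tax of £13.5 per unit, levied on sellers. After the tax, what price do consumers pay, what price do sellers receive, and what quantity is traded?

Consumers pay £45.7; sellers receive £32.2; quantity = 258.2.

Inverting to Q(P) form: Qd = 441 − 4P; Qs = P + 226.
Before the tax: set 441 − 4P = P + 226 → P* = £43, Q* = 269.
With the tax collected from sellers, supply shifts: Qs = (P − 13.5) + 226.
New equilibrium: consumers pay £45.7, sellers receive £32.2, Q = 258.2. (Wedge: Pb − Ps = 13.5.)
The less price-elastic side of the market bears the larger share of a per-unit tax.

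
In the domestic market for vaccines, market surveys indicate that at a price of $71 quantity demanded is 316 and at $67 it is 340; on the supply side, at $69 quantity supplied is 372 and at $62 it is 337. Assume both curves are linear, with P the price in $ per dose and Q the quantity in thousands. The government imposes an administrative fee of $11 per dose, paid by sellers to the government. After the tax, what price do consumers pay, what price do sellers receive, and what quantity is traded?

Demand slope: (340 − 316)/(67 − 71) = -6, so Qd = 742 − 6P.
Supply slope: (337 − 372)/(62 − 69) = 5, so Qs = 5P + 27.
Before the tax: set 742 − 6P = 5P + 27 → P* = $65, Q* = 352.
With the tax collected from sellers, supply shifts: Qs = 5(P − 11) + 27.
Solving gives Q = 322 with consumers paying $70 and sellers receiving $59 (the $11 wedge).

Consumers pay $70; sellers receive $59; quantity = 322.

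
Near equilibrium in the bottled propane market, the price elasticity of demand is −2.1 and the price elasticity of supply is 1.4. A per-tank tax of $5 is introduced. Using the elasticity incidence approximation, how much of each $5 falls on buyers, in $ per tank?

Incidence ratio: buyers' share ≈ εs / (εs + |εd|) = 1.4 / (1.4 + 2.1) = 0.4.
So buyers bear ≈ 0.4 × $5 = $2; suppliers bear $3.

Buyers bear ≈ $2 per tank.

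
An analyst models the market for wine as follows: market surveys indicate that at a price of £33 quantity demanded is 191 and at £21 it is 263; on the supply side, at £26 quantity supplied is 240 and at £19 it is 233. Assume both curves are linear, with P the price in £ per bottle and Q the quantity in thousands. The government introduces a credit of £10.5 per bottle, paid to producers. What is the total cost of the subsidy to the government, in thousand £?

Demand slope: (263 − 191)/(21 − 33) = -6, so Qd = 389 − 6P.
Supply slope: (233 − 240)/(19 − 26) = 1, so Qs = P + 214.
Without the subsidy, 389 − 6P = P + 214 gives 7P = 175, so P* = £25 and Q* = 239.
With a per-unit subsidy paid to producers, each receives P + 10.5 per unit sold, so supply becomes Qs = (P + 10.5) + 214.
New equilibrium: buyers pay £23.5, producers receive £34, Q = 248. (Wedge: Pb − Ps = −10.5.)
Outlay = t · Q = 10.5 · 248 = £2604.

Government outlay = £2604 thousand.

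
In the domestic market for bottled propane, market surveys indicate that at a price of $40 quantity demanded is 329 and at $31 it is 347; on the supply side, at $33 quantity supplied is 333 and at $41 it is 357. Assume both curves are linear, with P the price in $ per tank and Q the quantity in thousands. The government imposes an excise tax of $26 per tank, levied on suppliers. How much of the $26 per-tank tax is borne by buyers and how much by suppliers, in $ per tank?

Demand slope: (347 − 329)/(31 − 40) = -2, so Qd = 409 − 2P.
Supply slope: (357 − 333)/(41 − 33) = 3, so Qs = 3P + 234.
Before the tax: set 409 − 2P = 3P + 234 → P* = $35, Q* = 339.
With the tax collected from suppliers, supply shifts: Qs = 3(P − 26) + 234.
New equilibrium: buyers pay $50.6, suppliers receive $24.6, Q = 307.8. (Wedge: Pb − Ps = 26.)
Burden on buyers: $15.6; on suppliers: $10.4. (They sum to $26.)
The less price-elastic side of the market bears the larger share of a per-unit tax.

Buyers bear $15.6 per tank; suppliers bear $10.4 per tank.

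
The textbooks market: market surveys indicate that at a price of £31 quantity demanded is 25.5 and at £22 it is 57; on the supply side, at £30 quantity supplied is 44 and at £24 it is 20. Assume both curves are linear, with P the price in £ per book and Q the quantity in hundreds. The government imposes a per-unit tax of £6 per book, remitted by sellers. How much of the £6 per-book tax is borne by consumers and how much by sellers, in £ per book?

Demand slope: (57 − 25.5)/(22 − 31) = -3.5, so Qd = 134 − 3.5P.
Supply slope: (20 − 44)/(24 − 30) = 4, so Qs = 4P − 76.
Without the tax, 134 − 3.5P = 4P − 76 gives 7.5P = 210, so P* = £28 and Q* = 36.
With the tax collected from sellers, supply shifts: Qs = 4(P − 6) − 76.
New equilibrium: consumers pay £31.2, sellers receive £25.2, Q = 24.8. (Wedge: Pb − Ps = 6.)
Burden on consumers: £3.2; on sellers: £2.8. (They sum to £6.)
The less price-elastic side of the market bears the larger share of a per-unit tax.

Consumers bear £3.2 per book; sellers bear £2.8 per book.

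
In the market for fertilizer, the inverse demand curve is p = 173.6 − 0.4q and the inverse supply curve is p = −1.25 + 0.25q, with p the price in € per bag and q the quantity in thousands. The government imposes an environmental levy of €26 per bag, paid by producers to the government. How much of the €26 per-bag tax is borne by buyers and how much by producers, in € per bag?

Rewrite in direct form: qd = 434 − 2.5p and qs = 4p + 5.
Without the tax, 434 − 2.5p = 4p + 5 gives 6.5p = 429, so p* = €66 and q* = 269.
With the tax collected from producers, supply shifts: qs = 4(p − 26) + 5.
New equilibrium: buyers pay €82, producers receive €56, q = 229. (Wedge: pb − ps = 26.)
Burden on buyers: €16; on producers: €10. (They sum to €26.)

Buyers bear €16 per bag; producers bear €10 per bag.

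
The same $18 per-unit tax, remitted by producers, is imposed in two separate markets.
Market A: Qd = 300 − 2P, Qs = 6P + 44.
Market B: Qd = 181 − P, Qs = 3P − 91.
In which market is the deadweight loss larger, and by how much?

Market A, by $121.5.

Market A: pre-tax P* = $32, Q* = 236; post-tax Q = 209; deadweight loss = $243.
Market B: pre-tax P* = $68, Q* = 113; post-tax Q = 99.5; deadweight loss = $121.5.
Difference: $243 vs $121.5 → market A is larger by $121.5.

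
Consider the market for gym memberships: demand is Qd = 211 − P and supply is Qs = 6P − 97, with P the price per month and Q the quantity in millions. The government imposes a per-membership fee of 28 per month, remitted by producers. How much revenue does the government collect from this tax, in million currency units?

Tax revenue = 4004 million.

Before the tax: set 211 − P = 6P − 97 → P* = 44, Q* = 167.
With the tax collected from producers, supply shifts: Qs = 6(P − 28) − 97.
New equilibrium: consumers pay 68, producers receive 40, Q = 143. (Wedge: Pb − Ps = 28.)
Revenue = t · Q = 28 · 143 = 4004.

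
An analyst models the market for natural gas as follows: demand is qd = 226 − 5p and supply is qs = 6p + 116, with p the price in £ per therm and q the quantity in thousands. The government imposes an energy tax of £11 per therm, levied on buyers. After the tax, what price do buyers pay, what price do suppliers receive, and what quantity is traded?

Before the tax: set 226 − 5p = 6p + 116 → p* = £10, q* = 176.
With the tax collected from buyers, demand (in seller-price terms) shifts: qd = 226 − 5(p + 11).
New equilibrium: buyers pay £16, suppliers receive £5, q = 146. (Wedge: pb − ps = 11.)

Buyers pay £16; suppliers receive £5; quantity = 146.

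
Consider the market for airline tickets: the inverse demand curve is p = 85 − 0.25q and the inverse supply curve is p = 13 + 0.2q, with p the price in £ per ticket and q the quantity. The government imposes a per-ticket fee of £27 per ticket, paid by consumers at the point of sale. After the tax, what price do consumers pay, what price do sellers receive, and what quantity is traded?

Inverting to q(p) form: qd = 340 − 4p; qs = 5p − 65.
Before the tax: set 340 − 4p = 5p − 65 → p* = £45, q* = 160.
With the tax collected from consumers, demand (in seller-price terms) shifts: qd = 340 − 4(p + 27).
Solving gives q = 100 with consumers paying £60 and sellers receiving £33 (the £27 wedge).

Consumers pay £60; sellers receive £33; quantity = 100.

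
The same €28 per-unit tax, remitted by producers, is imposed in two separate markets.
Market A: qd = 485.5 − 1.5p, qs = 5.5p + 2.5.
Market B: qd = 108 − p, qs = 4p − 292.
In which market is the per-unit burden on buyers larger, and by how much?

Market A: pre-tax p* = €69, q* = 382; post-tax q = 349; per-unit burden on buyers = €22.
Market B: pre-tax p* = €80, q* = 28; post-tax q = 5.6; per-unit burden on buyers = €22.4.
Difference: €22 vs €22.4 → market B is larger by €0.4.

Market B, by €0.4.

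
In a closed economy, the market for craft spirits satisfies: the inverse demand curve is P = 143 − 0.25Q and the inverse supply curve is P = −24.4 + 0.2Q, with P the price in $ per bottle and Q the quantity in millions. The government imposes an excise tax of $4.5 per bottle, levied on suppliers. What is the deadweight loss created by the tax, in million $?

Deadweight loss = $22.5 million.

Inverting to Q(P) form: Qd = 572 − 4P; Qs = 5P + 122.
Without the tax, 572 − 4P = 5P + 122 gives 9P = 450, so P* = $50 and Q* = 372.
With the tax collected from suppliers, supply shifts: Qs = 5(P − 4.5) + 122.
Solving gives Q = 362 with consumers paying $52.5 and suppliers receiving $48 (the $4.5 wedge).
Quantity falls by |ΔQ| = |372 − 362| = 10.
DWL = ½ · t · |ΔQ| = ½ · 4.5 · 10 = $22.5.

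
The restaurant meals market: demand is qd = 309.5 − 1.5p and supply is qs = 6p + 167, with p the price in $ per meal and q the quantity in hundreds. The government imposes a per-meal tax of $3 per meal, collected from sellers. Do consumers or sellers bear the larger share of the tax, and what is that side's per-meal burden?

Consumers bear the larger share: $2.4 per meal.

Before the tax: set 309.5 − 1.5p = 6p + 167 → p* = $19, q* = 281.
With the tax collected from sellers, supply shifts: qs = 6(p − 3) + 167.
New equilibrium: consumers pay $21.4, sellers receive $18.4, q = 277.4. (Wedge: pb − ps = 3.)
Per-meal burden: consumers $2.4, sellers $0.6.
Consumers take the larger share because demand is less price-elastic here (demand slope 1.5 vs supply slope 6).
The less price-elastic side of the market bears the larger share of a per-unit tax.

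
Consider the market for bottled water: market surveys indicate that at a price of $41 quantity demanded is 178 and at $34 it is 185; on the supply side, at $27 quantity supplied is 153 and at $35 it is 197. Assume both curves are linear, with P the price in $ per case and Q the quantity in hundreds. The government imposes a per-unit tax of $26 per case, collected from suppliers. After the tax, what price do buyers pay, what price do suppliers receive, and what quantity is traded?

Demand slope: (185 − 178)/(34 − 41) = -1, so Qd = 219 − P.
Supply slope: (197 − 153)/(35 − 27) = 5.5, so Qs = 5.5P + 4.5.
Before the tax: set 219 − P = 5.5P + 4.5 → P* = $33, Q* = 186.
With the tax collected from suppliers, supply shifts: Qs = 5.5(P − 26) + 4.5.
New equilibrium: buyers pay $55, suppliers receive $29, Q = 164. (Wedge: Pb − Ps = 26.)
The less price-elastic side of the market bears the larger share of a per-unit tax.

Buyers pay $55; suppliers receive $29; quantity = 164.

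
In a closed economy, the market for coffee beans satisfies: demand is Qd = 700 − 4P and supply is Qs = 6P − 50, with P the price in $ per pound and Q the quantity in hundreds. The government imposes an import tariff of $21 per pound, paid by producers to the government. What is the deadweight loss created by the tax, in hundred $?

Without the tax, 700 − 4P = 6P − 50 gives 10P = 750, so P* = $75 and Q* = 400.
With the tax collected from producers, supply shifts: Qs = 6(P − 21) − 50.
New equilibrium: consumers pay $87.6, producers receive $66.6, Q = 349.6. (Wedge: Pb − Ps = 21.)
Quantity falls by |ΔQ| = |400 − 349.6| = 50.4.
DWL = ½ · t · |ΔQ| = ½ · 21 · 50.4 = $529.2.

Deadweight loss = $529.2 hundred.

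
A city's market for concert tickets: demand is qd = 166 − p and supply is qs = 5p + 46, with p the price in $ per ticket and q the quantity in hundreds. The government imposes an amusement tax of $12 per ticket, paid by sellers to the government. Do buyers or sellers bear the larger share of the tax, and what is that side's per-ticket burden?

Before the tax: set 166 − p = 5p + 46 → p* = $20, q* = 146.
With the tax collected from sellers, supply shifts: qs = 5(p − 12) + 46.
Solving gives q = 136 with buyers paying $30 and sellers receiving $18 (the $12 wedge).
Per-ticket burden: buyers $10, sellers $2.
Buyers take the larger share because demand is less price-elastic here (demand slope 1 vs supply slope 5).
The less price-elastic side of the market bears the larger share of a per-unit tax.

Buyers bear the larger share: $10 per ticket.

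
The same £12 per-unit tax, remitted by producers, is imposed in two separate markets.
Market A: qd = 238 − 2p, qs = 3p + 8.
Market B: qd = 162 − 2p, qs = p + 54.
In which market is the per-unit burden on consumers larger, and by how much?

Market A, by £3.2.

Market A: pre-tax p* = £46, q* = 146; post-tax q = 131.6; per-unit burden on consumers = £7.2.
Market B: pre-tax p* = £36, q* = 90; post-tax q = 82; per-unit burden on consumers = £4.
Difference: £7.2 vs £4 → market A is larger by £3.2.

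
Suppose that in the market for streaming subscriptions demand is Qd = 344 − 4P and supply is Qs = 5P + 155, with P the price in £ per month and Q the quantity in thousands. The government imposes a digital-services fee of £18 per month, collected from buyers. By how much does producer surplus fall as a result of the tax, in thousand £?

Without the tax, 344 − 4P = 5P + 155 gives 9P = 189, so P* = £21 and Q* = 260.
With the tax collected from buyers, demand (in seller-price terms) shifts: Qd = 344 − 4(P + 18).
New equilibrium: buyers pay £31, suppliers receive £13, Q = 220. (Wedge: Pb − Ps = 18.)
ΔPS is the trapezoid between Q = 220 and Q = 260 of height £8: ½ · (260 + 220) · 8 = £1920.

Producer surplus falls by £1920 thousand.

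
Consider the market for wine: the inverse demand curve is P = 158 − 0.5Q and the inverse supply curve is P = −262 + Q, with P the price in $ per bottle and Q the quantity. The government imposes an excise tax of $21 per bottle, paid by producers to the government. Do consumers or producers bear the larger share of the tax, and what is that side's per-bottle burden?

Producers bear the larger share: $14 per bottle.

Rewrite in direct form: Qd = 316 − 2P and Qs = P + 262.
Without the tax, 316 − 2P = P + 262 gives 3P = 54, so P* = $18 and Q* = 280.
With the tax collected from producers, supply shifts: Qs = (P − 21) + 262.
Solving gives Q = 266 with consumers paying $25 and producers receiving $4 (the $21 wedge).
Per-bottle burden: consumers $7, producers $14.
Producers take the larger share because supply is less price-elastic here (demand slope 2 vs supply slope 1).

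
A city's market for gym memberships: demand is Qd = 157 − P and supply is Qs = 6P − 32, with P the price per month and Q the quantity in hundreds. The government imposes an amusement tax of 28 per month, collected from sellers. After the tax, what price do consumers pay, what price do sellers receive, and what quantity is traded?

Consumers pay 51; sellers receive 23; quantity = 106.

Before the tax: set 157 − P = 6P − 32 → P* = 27, Q* = 130.
With the tax collected from sellers, supply shifts: Qs = 6(P − 28) − 32.
New equilibrium: consumers pay 51, sellers receive 23, Q = 106. (Wedge: Pb − Ps = 28.)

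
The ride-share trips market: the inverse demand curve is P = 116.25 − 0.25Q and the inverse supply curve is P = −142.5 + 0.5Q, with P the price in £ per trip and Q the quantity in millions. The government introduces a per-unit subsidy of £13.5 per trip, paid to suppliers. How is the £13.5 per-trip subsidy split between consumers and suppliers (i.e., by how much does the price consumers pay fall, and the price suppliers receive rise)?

Consumers gain £4.5 per trip; suppliers gain £9 per trip.

Rewrite in direct form: Qd = 465 − 4P and Qs = 2P + 285.
Without the subsidy, 465 − 4P = 2P + 285 gives 6P = 180, so P* = £30 and Q* = 345.
With a per-unit subsidy paid to suppliers, each receives P + 13.5 per unit sold, so supply becomes Qs = 2(P + 13.5) + 285.
New equilibrium: consumers pay £25.5, suppliers receive £39, Q = 363. (Wedge: Pb − Ps = −13.5.)
Gain to consumers: £4.5; to suppliers: £9. (They sum to £13.5.)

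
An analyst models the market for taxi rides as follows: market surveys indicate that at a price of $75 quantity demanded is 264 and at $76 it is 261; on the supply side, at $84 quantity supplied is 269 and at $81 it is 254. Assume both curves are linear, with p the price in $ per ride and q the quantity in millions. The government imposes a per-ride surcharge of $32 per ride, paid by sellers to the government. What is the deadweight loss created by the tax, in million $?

Deadweight loss = $960 million.

Demand slope: (261 − 264)/(76 − 75) = -3, so qd = 489 − 3p.
Supply slope: (254 − 269)/(81 − 84) = 5, so qs = 5p − 151.
Without the tax, 489 − 3p = 5p − 151 gives 8p = 640, so p* = $80 and q* = 249.
With the tax collected from sellers, supply shifts: qs = 5(p − 32) − 151.
New equilibrium: consumers pay $100, sellers receive $68, q = 189. (Wedge: pb − ps = 32.)
Quantity falls by |ΔQ| = |249 − 189| = 60.
DWL = ½ · t · |ΔQ| = ½ · 32 · 60 = $960.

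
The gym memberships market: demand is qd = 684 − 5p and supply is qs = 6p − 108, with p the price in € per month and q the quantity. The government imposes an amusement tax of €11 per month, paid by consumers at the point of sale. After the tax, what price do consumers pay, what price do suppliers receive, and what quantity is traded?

Consumers pay €78; suppliers receive €67; quantity = 294.

Without the tax, 684 − 5p = 6p − 108 gives 11p = 792, so p* = €72 and q* = 324.
With the tax collected from consumers, demand (in seller-price terms) shifts: qd = 684 − 5(p + 11).
Solving gives q = 294 with consumers paying €78 and suppliers receiving €67 (the €11 wedge).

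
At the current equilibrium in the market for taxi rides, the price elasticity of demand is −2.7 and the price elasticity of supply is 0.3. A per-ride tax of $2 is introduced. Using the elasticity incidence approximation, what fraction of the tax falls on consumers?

Incidence ratio: consumers' share ≈ εs / (εs + |εd|) = 0.3 / (0.3 + 2.7) = 0.1.
Supply is the less elastic side, so consumers bear the smaller share.

Consumers' share ≈ 0.1.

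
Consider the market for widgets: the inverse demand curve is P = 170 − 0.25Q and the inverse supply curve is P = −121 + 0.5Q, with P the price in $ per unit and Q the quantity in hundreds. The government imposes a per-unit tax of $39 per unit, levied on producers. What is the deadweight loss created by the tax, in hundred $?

Deadweight loss = $1014 hundred.

Rewrite in direct form: Qd = 680 − 4P and Qs = 2P + 242.
Before the tax: set 680 − 4P = 2P + 242 → P* = $73, Q* = 388.
With the tax collected from producers, supply shifts: Qs = 2(P − 39) + 242.
Solving gives Q = 336 with consumers paying $86 and producers receiving $47 (the $39 wedge).
Quantity falls by |ΔQ| = |388 − 336| = 52.
DWL = ½ · t · |ΔQ| = ½ · 39 · 52 = $1014.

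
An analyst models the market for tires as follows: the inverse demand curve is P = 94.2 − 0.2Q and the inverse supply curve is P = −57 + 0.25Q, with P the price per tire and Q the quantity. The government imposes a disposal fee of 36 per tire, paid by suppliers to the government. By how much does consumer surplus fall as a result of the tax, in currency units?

Consumer surplus falls by 4736.

Rewrite in direct form: Qd = 471 − 5P and Qs = 4P + 228.
Without the tax, 471 − 5P = 4P + 228 gives 9P = 243, so P* = 27 and Q* = 336.
With the tax collected from suppliers, supply shifts: Qs = 4(P − 36) + 228.
Solving gives Q = 256 with buyers paying 43 and suppliers receiving 7 (the 36 wedge).
ΔCS is the trapezoid between Q = 256 and Q = 336 of height 16: ½ · (336 + 256) · 16 = 4736.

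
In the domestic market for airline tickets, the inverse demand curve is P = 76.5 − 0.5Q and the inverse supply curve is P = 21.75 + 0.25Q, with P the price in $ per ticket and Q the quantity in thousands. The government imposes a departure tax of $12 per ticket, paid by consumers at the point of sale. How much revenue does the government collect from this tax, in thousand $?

Tax revenue = $684 thousand.

Inverting to Q(P) form: Qd = 153 − 2P; Qs = 4P − 87.
Before the tax: set 153 − 2P = 4P − 87 → P* = $40, Q* = 73.
With the tax collected from consumers, demand (in seller-price terms) shifts: Qd = 153 − 2(P + 12).
New equilibrium: consumers pay $48, suppliers receive $36, Q = 57. (Wedge: Pb − Ps = 12.)
Revenue = t · Q = 12 · 57 = $684.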